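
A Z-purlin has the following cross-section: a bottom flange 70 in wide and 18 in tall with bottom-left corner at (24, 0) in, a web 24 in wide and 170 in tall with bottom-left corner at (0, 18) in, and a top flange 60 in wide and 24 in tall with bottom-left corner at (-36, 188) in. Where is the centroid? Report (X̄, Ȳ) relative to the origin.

Part | A | x̄ᵢ | ȳᵢ | A·x̄ᵢ | A·ȳᵢ
bottom flange | 1260.00 | 59.00 | 9.00 | 74340.00 | 11340.00
web | 4080.00 | 12.00 | 103.00 | 48960.00 | 420240.00
top flange | 1440.00 | -6.00 | 200.00 | -8640.00 | 288000.00
Σ | 6780.00 |  |  | 114660.00 | 719580.00
X̄ = 114660.00 / 6780.00 = 16.91 in
Ȳ = 719580.00 / 6780.00 = 106.13 in

X̄ = 16.91 in, Ȳ = 106.13 in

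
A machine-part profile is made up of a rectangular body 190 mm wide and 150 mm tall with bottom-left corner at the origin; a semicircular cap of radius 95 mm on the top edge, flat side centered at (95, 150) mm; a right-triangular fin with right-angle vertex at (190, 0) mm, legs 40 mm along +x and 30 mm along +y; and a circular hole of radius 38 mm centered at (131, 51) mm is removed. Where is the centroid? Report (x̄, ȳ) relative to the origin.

rectangular body: A = 190 × 150 = 28500.00, centroid at (95.00, 75.00).
semicircular top: A = ½π·95² = 14176.44, centroid at (95.00, 190.32).
triangular fin: A = ½·40·30 = 600.00, centroid at (203.33, 10.00).
hole: A = −π·38² = -4536.46, centroid at (131.00, 51.00).
ΣA = 38739.98 mm², ΣAx̄ = 3581985.27 mm³, ΣAȳ = 4610189.41 mm³.
x̄ = 3581985.27/38739.98 = 92.46 mm; ȳ = 4610189.41/38739.98 = 119.00 mm.

x̄ = 92.46 mm, ȳ = 119.00 mm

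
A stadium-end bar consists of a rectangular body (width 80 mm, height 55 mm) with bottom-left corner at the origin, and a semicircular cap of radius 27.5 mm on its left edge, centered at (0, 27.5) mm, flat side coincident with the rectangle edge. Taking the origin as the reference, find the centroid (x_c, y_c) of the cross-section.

rectangular body: A = 80 × 55 = 4400.00, centroid at (40.00, 27.50).
semicircular end: A = ½π·27.5² = 1187.91, centroid at (-11.67, 27.50).
ΣA = 5587.91 mm²
ΣAx_c = (4400.00)(40.00) + (1187.91)(-11.67) = 162135.42 mm³
ΣAy_c = (4400.00)(27.50) + (1187.91)(27.50) = 153667.65 mm³
x_c = 162135.42 / 5587.91 = 29.02 mm
y_c = 153667.65 / 5587.91 = 27.50 mm

x_c = 29.02 mm, y_c = 27.50 mm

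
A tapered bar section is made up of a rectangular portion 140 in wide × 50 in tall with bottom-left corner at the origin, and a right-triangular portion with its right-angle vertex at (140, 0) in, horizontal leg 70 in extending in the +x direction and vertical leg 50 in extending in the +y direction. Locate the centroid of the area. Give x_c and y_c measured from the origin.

x_c = 88.67 in, y_c = 23.33 in

rectangular portion: A = 140 × 50 = 7000.00, centroid at (70.00, 25.00).
triangular portion: A = ½·70·50 = 1750.00, centroid at (163.33, 16.67).
ΣA = 8750.00 in², ΣAx_c = 775833.33 in³, ΣAy_c = 204166.67 in³.
x_c = 775833.33/8750.00 = 88.67 in; y_c = 204166.67/8750.00 = 23.33 in.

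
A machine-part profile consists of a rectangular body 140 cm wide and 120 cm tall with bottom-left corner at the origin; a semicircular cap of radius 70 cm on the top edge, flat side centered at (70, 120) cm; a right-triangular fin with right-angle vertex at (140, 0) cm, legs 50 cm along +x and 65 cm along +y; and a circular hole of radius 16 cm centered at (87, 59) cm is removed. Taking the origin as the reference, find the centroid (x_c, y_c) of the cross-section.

x_c = 75.02 cm, y_c = 84.84 cm

rectangular body: A = 140 × 120 = 16800.00, centroid at (70.00, 60.00).
semicircular top: A = ½π·70² = 7696.90, centroid at (70.00, 149.71).
triangular fin: A = ½·50·65 = 1625.00, centroid at (156.67, 21.67).
hole: A = −π·16² = -804.25, centroid at (87.00, 59.00).
ΣA = 25317.65 cm²
ΣAx_c = (16800.00)(70.00) + (7696.90)(70.00) + (1625.00)(156.67) + (-804.25)(87.00) = 1899396.92 cm³
ΣAy_c = (16800.00)(60.00) + (7696.90)(149.71) + (1625.00)(21.67) + (-804.25)(59.00) = 2148052.62 cm³
x_c = 1899396.92 / 25317.65 = 75.02 cm
y_c = 2148052.62 / 25317.65 = 84.84 cm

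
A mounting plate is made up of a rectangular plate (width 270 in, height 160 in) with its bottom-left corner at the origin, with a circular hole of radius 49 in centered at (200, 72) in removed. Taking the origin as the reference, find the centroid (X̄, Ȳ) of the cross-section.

plate: A = 270 × 160 = 43200.00, centroid at (135.00, 80.00).
hole: A = −π·49² = -7542.96, centroid at (200.00, 72.00).
ΣA = 35657.04 in², ΣAX̄ = 4323407.21 in³, ΣAȲ = 2912906.59 in³.
X̄ = 4323407.21/35657.04 = 121.25 in; Ȳ = 2912906.59/35657.04 = 81.69 in.

X̄ = 121.25 in, Ȳ = 81.69 in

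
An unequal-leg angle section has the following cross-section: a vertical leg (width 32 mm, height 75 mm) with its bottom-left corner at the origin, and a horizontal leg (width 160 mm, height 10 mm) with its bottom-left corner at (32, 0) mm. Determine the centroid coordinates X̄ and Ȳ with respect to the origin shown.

vertical leg: A = 32 × 75 = 2400.00, centroid at (16.00, 37.50).
horizontal leg: A = 160 × 10 = 1600.00, centroid at (112.00, 5.00).
ΣA = 4000.00 mm², ΣAX̄ = 217600.00 mm³, ΣAȲ = 98000.00 mm³.
X̄ = 217600.00/4000.00 = 54.40 mm; Ȳ = 98000.00/4000.00 = 24.50 mm.

X̄ = 54.40 mm, Ȳ = 24.50 mm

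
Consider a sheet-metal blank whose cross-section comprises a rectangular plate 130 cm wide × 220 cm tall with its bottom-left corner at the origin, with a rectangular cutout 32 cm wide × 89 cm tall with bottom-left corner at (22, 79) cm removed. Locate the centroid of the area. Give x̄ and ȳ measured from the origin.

plate: A = 130 × 220 = 28600.00, centroid at (65.00, 110.00).
hole: A = −(32 × 89) = -2848.00, centroid at (38.00, 123.50).
ΣA = 25752.00 cm²
ΣAx̄ = (28600.00)(65.00) + (-2848.00)(38.00) = 1750776.00 cm³
ΣAȳ = (28600.00)(110.00) + (-2848.00)(123.50) = 2794272.00 cm³
x̄ = 1750776.00 / 25752.00 = 67.99 cm
ȳ = 2794272.00 / 25752.00 = 108.51 cm

x̄ = 67.99 cm, ȳ = 108.51 cm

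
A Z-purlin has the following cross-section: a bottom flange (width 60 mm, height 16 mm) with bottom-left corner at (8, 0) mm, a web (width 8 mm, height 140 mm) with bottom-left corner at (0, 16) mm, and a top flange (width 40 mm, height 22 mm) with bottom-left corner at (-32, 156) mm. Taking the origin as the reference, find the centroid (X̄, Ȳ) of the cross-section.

X̄ = 10.27 mm, Ȳ = 84.78 mm

Part | A | x̄ᵢ | ȳᵢ | A·x̄ᵢ | A·ȳᵢ
bottom flange | 960.00 | 38.00 | 8.00 | 36480.00 | 7680.00
web | 1120.00 | 4.00 | 86.00 | 4480.00 | 96320.00
top flange | 880.00 | -12.00 | 167.00 | -10560.00 | 146960.00
Σ | 2960.00 |  |  | 30400.00 | 250960.00
X̄ = 30400.00 / 2960.00 = 10.27 mm
Ȳ = 250960.00 / 2960.00 = 84.78 mm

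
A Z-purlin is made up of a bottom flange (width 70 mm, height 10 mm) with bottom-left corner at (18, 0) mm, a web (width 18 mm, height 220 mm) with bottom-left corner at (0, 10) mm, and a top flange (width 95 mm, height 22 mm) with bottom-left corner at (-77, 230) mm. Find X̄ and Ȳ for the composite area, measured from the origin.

Part | A | x̄ᵢ | ȳᵢ | A·x̄ᵢ | A·ȳᵢ
bottom flange | 700.00 | 53.00 | 5.00 | 37100.00 | 3500.00
web | 3960.00 | 9.00 | 120.00 | 35640.00 | 475200.00
top flange | 2090.00 | -29.50 | 241.00 | -61655.00 | 503690.00
Σ | 6750.00 |  |  | 11085.00 | 982390.00
X̄ = 11085.00 / 6750.00 = 1.64 mm
Ȳ = 982390.00 / 6750.00 = 145.54 mm

X̄ = 1.64 mm, Ȳ = 145.54 mm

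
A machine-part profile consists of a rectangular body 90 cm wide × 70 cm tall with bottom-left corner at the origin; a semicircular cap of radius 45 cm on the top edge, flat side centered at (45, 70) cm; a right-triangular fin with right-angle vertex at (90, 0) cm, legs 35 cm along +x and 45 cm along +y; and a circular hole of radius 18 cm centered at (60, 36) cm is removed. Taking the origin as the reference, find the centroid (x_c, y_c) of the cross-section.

rectangular body: A = 90 × 70 = 6300.00, centroid at (45.00, 35.00).
semicircular top: A = ½π·45² = 3180.86, centroid at (45.00, 89.10).
triangular fin: A = ½·35·45 = 787.50, centroid at (101.67, 15.00).
hole: A = −π·18² = -1017.88, centroid at (60.00, 36.00).
ΣA = 9250.49 cm², ΣAx_c = 445628.75 cm³, ΣAy_c = 479079.34 cm³.
x_c = 445628.75/9250.49 = 48.17 cm; y_c = 479079.34/9250.49 = 51.79 cm.

x_c = 48.17 cm, y_c = 51.79 cm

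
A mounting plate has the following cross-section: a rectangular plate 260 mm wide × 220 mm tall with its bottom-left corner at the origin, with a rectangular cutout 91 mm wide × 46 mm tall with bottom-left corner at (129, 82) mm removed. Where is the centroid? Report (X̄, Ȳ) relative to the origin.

plate: A = 260 × 220 = 57200.00, centroid at (130.00, 110.00).
hole: A = −(91 × 46) = -4186.00, centroid at (174.50, 105.00).
ΣA = 53014.00 mm², ΣAX̄ = 6705543.00 mm³, ΣAȲ = 5852470.00 mm³.
X̄ = 6705543.00/53014.00 = 126.49 mm; Ȳ = 5852470.00/53014.00 = 110.39 mm.

X̄ = 126.49 mm, Ȳ = 110.39 mm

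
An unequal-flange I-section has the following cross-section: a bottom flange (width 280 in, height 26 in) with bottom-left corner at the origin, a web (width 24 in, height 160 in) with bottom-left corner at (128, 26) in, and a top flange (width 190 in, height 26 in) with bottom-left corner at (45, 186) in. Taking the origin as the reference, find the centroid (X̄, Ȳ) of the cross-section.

X̄ = 140.00 in, Ȳ = 92.45 in

Part | A | x̄ᵢ | ȳᵢ | A·x̄ᵢ | A·ȳᵢ
bottom flange | 7280.00 | 140.00 | 13.00 | 1019200.00 | 94640.00
web | 3840.00 | 140.00 | 106.00 | 537600.00 | 407040.00
top flange | 4940.00 | 140.00 | 199.00 | 691600.00 | 983060.00
Σ | 16060.00 |  |  | 2248400.00 | 1484740.00
X̄ = 2248400.00 / 16060.00 = 140.00 in
Ȳ = 1484740.00 / 16060.00 = 92.45 in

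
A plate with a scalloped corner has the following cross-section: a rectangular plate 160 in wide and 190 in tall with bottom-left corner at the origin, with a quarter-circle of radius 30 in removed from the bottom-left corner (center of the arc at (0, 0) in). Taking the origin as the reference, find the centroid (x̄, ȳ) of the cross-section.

plate: A = 160 × 190 = 30400.00, centroid at (80.00, 95.00).
removed quarter-circle: A = −¼π·30² = -706.86, centroid at (12.73, 12.73).
ΣA = 29693.14 in², ΣAx̄ = 2423000.00 in³, ΣAȳ = 2879000.00 in³.
x̄ = 2423000.00/29693.14 = 81.60 in; ȳ = 2879000.00/29693.14 = 96.96 in.

x̄ = 81.60 in, ȳ = 96.96 in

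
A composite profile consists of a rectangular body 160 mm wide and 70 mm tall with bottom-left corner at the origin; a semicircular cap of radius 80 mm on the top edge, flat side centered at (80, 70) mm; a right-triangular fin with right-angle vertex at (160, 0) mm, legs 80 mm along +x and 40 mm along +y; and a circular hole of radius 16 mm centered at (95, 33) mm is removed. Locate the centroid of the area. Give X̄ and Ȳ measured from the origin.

X̄ = 87.19 mm, Ȳ = 64.94 mm

rectangular body: A = 160 × 70 = 11200.00, centroid at (80.00, 35.00).
semicircular top: A = ½π·80² = 10053.10, centroid at (80.00, 103.95).
triangular fin: A = ½·80·40 = 1600.00, centroid at (186.67, 13.33).
hole: A = −π·16² = -804.25, centroid at (95.00, 33.00).
ΣA = 22048.85 mm²
ΣAX̄ = (11200.00)(80.00) + (10053.10)(80.00) + (1600.00)(186.67) + (-804.25)(95.00) = 1922510.85 mm³
ΣAȲ = (11200.00)(35.00) + (10053.10)(103.95) + (1600.00)(13.33) + (-804.25)(33.00) = 1431843.25 mm³
X̄ = 1922510.85 / 22048.85 = 87.19 mm
Ȳ = 1431843.25 / 22048.85 = 64.94 mm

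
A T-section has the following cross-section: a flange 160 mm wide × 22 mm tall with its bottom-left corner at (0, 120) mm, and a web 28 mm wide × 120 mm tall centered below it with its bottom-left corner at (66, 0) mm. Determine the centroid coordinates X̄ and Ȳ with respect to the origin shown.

X̄ = 80.00 mm, Ȳ = 96.33 mm

web: A = 28 × 120 = 3360.00, centroid at (80.00, 60.00).
flange: A = 160 × 22 = 3520.00, centroid at (80.00, 131.00).
ΣA = 6880.00 mm², ΣAX̄ = 550400.00 mm³, ΣAȲ = 662720.00 mm³.
X̄ = 550400.00/6880.00 = 80.00 mm; Ȳ = 662720.00/6880.00 = 96.33 mm.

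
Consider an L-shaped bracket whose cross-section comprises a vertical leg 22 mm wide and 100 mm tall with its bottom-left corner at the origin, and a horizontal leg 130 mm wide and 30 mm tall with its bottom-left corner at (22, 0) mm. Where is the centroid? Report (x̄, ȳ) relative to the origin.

Part | A | x̄ᵢ | ȳᵢ | A·x̄ᵢ | A·ȳᵢ
vertical leg | 2200.00 | 11.00 | 50.00 | 24200.00 | 110000.00
horizontal leg | 3900.00 | 87.00 | 15.00 | 339300.00 | 58500.00
Σ | 6100.00 |  |  | 363500.00 | 168500.00
x̄ = 363500.00 / 6100.00 = 59.59 mm
ȳ = 168500.00 / 6100.00 = 27.62 mm

x̄ = 59.59 mm, ȳ = 27.62 mm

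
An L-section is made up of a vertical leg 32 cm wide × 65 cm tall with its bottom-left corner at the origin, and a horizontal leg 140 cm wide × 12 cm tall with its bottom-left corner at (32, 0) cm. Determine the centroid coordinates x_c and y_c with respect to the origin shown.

vertical leg: A = 32 × 65 = 2080.00, centroid at (16.00, 32.50).
horizontal leg: A = 140 × 12 = 1680.00, centroid at (102.00, 6.00).
ΣA = 3760.00 cm², ΣAx_c = 204640.00 cm³, ΣAy_c = 77680.00 cm³.
x_c = 204640.00/3760.00 = 54.43 cm; y_c = 77680.00/3760.00 = 20.66 cm.

x_c = 54.43 cm, y_c = 20.66 cm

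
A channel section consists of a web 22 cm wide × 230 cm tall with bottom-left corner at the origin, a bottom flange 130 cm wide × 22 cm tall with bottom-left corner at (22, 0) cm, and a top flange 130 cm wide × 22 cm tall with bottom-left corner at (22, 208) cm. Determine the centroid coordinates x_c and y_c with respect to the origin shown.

x_c = 51.33 cm, y_c = 115.00 cm

Part | A | x̄ᵢ | ȳᵢ | A·x̄ᵢ | A·ȳᵢ
web | 5060.00 | 11.00 | 115.00 | 55660.00 | 581900.00
bottom flange | 2860.00 | 87.00 | 11.00 | 248820.00 | 31460.00
top flange | 2860.00 | 87.00 | 219.00 | 248820.00 | 626340.00
Σ | 10780.00 |  |  | 553300.00 | 1239700.00
x_c = 553300.00 / 10780.00 = 51.33 cm
y_c = 1239700.00 / 10780.00 = 115.00 cm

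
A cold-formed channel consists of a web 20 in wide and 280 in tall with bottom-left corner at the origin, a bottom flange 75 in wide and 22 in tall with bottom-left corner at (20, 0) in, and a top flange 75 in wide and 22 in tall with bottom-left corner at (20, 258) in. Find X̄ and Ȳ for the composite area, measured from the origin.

web: A = 20 × 280 = 5600.00, centroid at (10.00, 140.00).
bottom flange: A = 75 × 22 = 1650.00, centroid at (57.50, 11.00).
top flange: A = 75 × 22 = 1650.00, centroid at (57.50, 269.00).
ΣA = 8900.00 in², ΣAX̄ = 245750.00 in³, ΣAȲ = 1246000.00 in³.
X̄ = 245750.00/8900.00 = 27.61 in; Ȳ = 1246000.00/8900.00 = 140.00 in.

X̄ = 27.61 in, Ȳ = 140.00 in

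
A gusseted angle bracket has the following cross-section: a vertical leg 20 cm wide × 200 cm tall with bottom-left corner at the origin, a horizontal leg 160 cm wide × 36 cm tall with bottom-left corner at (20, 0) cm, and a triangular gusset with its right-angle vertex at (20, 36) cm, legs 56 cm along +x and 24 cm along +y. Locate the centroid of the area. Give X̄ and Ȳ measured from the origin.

X̄ = 61.54 cm, Ȳ = 51.12 cm

vertical leg: A = 20 × 200 = 4000.00, centroid at (10.00, 100.00).
horizontal leg: A = 160 × 36 = 5760.00, centroid at (100.00, 18.00).
gusset: A = ½·56·24 = 672.00, centroid at (38.67, 44.00).
ΣA = 10432.00 cm², ΣAX̄ = 641984.00 cm³, ΣAȲ = 533248.00 cm³.
X̄ = 641984.00/10432.00 = 61.54 cm; Ȳ = 533248.00/10432.00 = 51.12 cm.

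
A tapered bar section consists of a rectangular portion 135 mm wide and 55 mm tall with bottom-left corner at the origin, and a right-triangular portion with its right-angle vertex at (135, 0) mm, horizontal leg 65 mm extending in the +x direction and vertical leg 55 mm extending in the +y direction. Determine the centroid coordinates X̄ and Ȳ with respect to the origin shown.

X̄ = 84.80 mm, Ȳ = 25.72 mm

Part | A | x̄ᵢ | ȳᵢ | A·x̄ᵢ | A·ȳᵢ
rectangular portion | 7425.00 | 67.50 | 27.50 | 501187.50 | 204187.50
triangular portion | 1787.50 | 156.67 | 18.33 | 280041.67 | 32770.83
Σ | 9212.50 |  |  | 781229.17 | 236958.33
X̄ = 781229.17 / 9212.50 = 84.80 mm
Ȳ = 236958.33 / 9212.50 = 25.72 mm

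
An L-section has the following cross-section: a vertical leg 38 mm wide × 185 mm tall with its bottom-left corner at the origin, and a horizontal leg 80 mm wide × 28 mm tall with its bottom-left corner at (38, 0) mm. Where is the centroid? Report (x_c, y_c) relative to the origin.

x_c = 33.26 mm, y_c = 73.53 mm

vertical leg: A = 38 × 185 = 7030.00, centroid at (19.00, 92.50).
horizontal leg: A = 80 × 28 = 2240.00, centroid at (78.00, 14.00).
ΣA = 9270.00 mm²
ΣAx_c = (7030.00)(19.00) + (2240.00)(78.00) = 308290.00 mm³
ΣAy_c = (7030.00)(92.50) + (2240.00)(14.00) = 681635.00 mm³
x_c = 308290.00 / 9270.00 = 33.26 mm
y_c = 681635.00 / 9270.00 = 73.53 mm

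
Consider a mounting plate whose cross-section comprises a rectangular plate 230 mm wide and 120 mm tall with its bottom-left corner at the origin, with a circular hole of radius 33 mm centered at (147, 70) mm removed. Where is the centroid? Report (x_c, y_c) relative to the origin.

plate: A = 230 × 120 = 27600.00, centroid at (115.00, 60.00).
hole: A = −π·33² = -3421.19, centroid at (147.00, 70.00).
ΣA = 24178.81 mm²
ΣAx_c = (27600.00)(115.00) + (-3421.19)(147.00) = 2671084.42 mm³
ΣAy_c = (27600.00)(60.00) + (-3421.19)(70.00) = 1416516.39 mm³
x_c = 2671084.42 / 24178.81 = 110.47 mm
y_c = 1416516.39 / 24178.81 = 58.59 mm

x_c = 110.47 mm, y_c = 58.59 mm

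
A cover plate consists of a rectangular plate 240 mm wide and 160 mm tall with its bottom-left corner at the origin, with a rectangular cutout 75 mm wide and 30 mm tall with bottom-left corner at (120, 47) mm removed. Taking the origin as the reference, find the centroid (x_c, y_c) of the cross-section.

x_c = 117.67 mm, y_c = 81.12 mm

plate: A = 240 × 160 = 38400.00, centroid at (120.00, 80.00).
hole: A = −(75 × 30) = -2250.00, centroid at (157.50, 62.00).
ΣA = 36150.00 mm²
ΣAx_c = (38400.00)(120.00) + (-2250.00)(157.50) = 4253625.00 mm³
ΣAy_c = (38400.00)(80.00) + (-2250.00)(62.00) = 2932500.00 mm³
x_c = 4253625.00 / 36150.00 = 117.67 mm
y_c = 2932500.00 / 36150.00 = 81.12 mm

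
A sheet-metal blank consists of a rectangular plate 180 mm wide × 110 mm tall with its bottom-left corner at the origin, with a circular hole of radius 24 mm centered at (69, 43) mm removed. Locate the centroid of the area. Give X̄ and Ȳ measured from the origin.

Part | A | x̄ᵢ | ȳᵢ | A·x̄ᵢ | A·ȳᵢ
plate | 19800.00 | 90.00 | 55.00 | 1782000.00 | 1089000.00
hole | -1809.56 | 69.00 | 43.00 | -124859.46 | -77810.97
Σ | 17990.44 |  |  | 1657140.54 | 1011189.03
X̄ = 1657140.54 / 17990.44 = 92.11 mm
Ȳ = 1011189.03 / 17990.44 = 56.21 mm

X̄ = 92.11 mm, Ȳ = 56.21 mm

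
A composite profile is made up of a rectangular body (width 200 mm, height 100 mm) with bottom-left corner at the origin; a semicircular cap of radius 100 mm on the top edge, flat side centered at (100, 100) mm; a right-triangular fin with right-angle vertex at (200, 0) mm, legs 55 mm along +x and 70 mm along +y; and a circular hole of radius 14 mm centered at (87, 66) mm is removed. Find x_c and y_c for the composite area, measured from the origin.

Part | A | x̄ᵢ | ȳᵢ | A·x̄ᵢ | A·ȳᵢ
rectangular body | 20000.00 | 100.00 | 50.00 | 2000000.00 | 1000000.00
semicircular top | 15707.96 | 100.00 | 142.44 | 1570796.33 | 2237462.99
triangular fin | 1925.00 | 218.33 | 23.33 | 420291.67 | 44916.67
hole | -615.75 | 87.00 | 66.00 | -53570.44 | -40639.64
Σ | 37017.21 |  |  | 3937517.56 | 3241740.02
x_c = 3937517.56 / 37017.21 = 106.37 mm
y_c = 3241740.02 / 37017.21 = 87.57 mm

x_c = 106.37 mm, y_c = 87.57 mm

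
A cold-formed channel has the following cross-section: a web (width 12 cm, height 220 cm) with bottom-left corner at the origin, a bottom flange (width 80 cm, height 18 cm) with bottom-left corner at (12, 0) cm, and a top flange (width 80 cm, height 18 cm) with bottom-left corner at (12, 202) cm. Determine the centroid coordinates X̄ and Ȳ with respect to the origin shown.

X̄ = 30.00 cm, Ȳ = 110.00 cm

web: A = 12 × 220 = 2640.00, centroid at (6.00, 110.00).
bottom flange: A = 80 × 18 = 1440.00, centroid at (52.00, 9.00).
top flange: A = 80 × 18 = 1440.00, centroid at (52.00, 211.00).
ΣA = 5520.00 cm²
ΣAX̄ = (2640.00)(6.00) + (1440.00)(52.00) + (1440.00)(52.00) = 165600.00 cm³
ΣAȲ = (2640.00)(110.00) + (1440.00)(9.00) + (1440.00)(211.00) = 607200.00 cm³
X̄ = 165600.00 / 5520.00 = 30.00 cm
Ȳ = 607200.00 / 5520.00 = 110.00 cm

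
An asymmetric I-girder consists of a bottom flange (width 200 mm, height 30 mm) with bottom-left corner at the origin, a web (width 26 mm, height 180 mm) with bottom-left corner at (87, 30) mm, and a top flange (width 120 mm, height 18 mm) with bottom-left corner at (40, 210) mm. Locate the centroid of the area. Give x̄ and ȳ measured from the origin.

x̄ = 100.00 mm, ȳ = 87.59 mm

bottom flange: A = 200 × 30 = 6000.00, centroid at (100.00, 15.00).
web: A = 26 × 180 = 4680.00, centroid at (100.00, 120.00).
top flange: A = 120 × 18 = 2160.00, centroid at (100.00, 219.00).
ΣA = 12840.00 mm²
ΣAx̄ = (6000.00)(100.00) + (4680.00)(100.00) + (2160.00)(100.00) = 1284000.00 mm³
ΣAȳ = (6000.00)(15.00) + (4680.00)(120.00) + (2160.00)(219.00) = 1124640.00 mm³
x̄ = 1284000.00 / 12840.00 = 100.00 mm
ȳ = 1124640.00 / 12840.00 = 87.59 mm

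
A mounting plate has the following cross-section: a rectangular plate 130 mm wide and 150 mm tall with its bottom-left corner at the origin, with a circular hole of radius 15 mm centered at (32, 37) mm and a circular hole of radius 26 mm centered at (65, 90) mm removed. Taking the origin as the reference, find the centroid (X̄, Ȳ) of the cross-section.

Part | A | x̄ᵢ | ȳᵢ | A·x̄ᵢ | A·ȳᵢ
plate | 19500.00 | 65.00 | 75.00 | 1267500.00 | 1462500.00
hole 1 | -706.86 | 32.00 | 37.00 | -22619.47 | -26153.76
hole 2 | -2123.72 | 65.00 | 90.00 | -138041.58 | -191134.50
Σ | 16669.43 |  |  | 1106838.95 | 1245211.74
X̄ = 1106838.95 / 16669.43 = 66.40 mm
Ȳ = 1245211.74 / 16669.43 = 74.70 mm

X̄ = 66.40 mm, Ȳ = 74.70 mm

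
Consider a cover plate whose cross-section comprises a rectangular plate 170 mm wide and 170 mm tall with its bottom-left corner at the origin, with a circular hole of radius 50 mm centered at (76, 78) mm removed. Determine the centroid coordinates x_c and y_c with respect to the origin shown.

x_c = 88.36 mm, y_c = 87.61 mm

Part | A | x̄ᵢ | ȳᵢ | A·x̄ᵢ | A·ȳᵢ
plate | 28900.00 | 85.00 | 85.00 | 2456500.00 | 2456500.00
hole | -7853.98 | 76.00 | 78.00 | -596902.60 | -612610.57
Σ | 21046.02 |  |  | 1859597.40 | 1843889.43
x_c = 1859597.40 / 21046.02 = 88.36 mm
y_c = 1843889.43 / 21046.02 = 87.61 mm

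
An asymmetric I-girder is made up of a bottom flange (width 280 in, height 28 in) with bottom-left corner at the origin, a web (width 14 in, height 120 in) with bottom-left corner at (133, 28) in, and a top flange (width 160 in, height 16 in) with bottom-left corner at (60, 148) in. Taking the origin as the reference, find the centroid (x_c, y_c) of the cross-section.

x_c = 140.00 in, y_c = 54.38 in

bottom flange: A = 280 × 28 = 7840.00, centroid at (140.00, 14.00).
web: A = 14 × 120 = 1680.00, centroid at (140.00, 88.00).
top flange: A = 160 × 16 = 2560.00, centroid at (140.00, 156.00).
ΣA = 12080.00 in², ΣAx_c = 1691200.00 in³, ΣAy_c = 656960.00 in³.
x_c = 1691200.00/12080.00 = 140.00 in; y_c = 656960.00/12080.00 = 54.38 in.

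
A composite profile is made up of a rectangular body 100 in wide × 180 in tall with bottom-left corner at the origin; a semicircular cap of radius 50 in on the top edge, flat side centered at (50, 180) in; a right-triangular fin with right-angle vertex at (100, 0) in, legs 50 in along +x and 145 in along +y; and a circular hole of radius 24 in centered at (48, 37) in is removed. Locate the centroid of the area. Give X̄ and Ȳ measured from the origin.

rectangular body: A = 100 × 180 = 18000.00, centroid at (50.00, 90.00).
semicircular top: A = ½π·50² = 3926.99, centroid at (50.00, 201.22).
triangular fin: A = ½·50·145 = 3625.00, centroid at (116.67, 48.33).
hole: A = −π·24² = -1809.56, centroid at (48.00, 37.00).
ΣA = 23742.43 in², ΣAX̄ = 1432407.45 in³, ΣAȲ = 2518446.39 in³.
X̄ = 1432407.45/23742.43 = 60.33 in; Ȳ = 2518446.39/23742.43 = 106.07 in.

X̄ = 60.33 in, Ȳ = 106.07 in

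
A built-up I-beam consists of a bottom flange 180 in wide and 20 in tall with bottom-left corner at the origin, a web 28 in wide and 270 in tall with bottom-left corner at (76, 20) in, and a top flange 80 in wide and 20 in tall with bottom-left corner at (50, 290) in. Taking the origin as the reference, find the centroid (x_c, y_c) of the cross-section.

x_c = 90.00 in, y_c = 132.27 in

bottom flange: A = 180 × 20 = 3600.00, centroid at (90.00, 10.00).
web: A = 28 × 270 = 7560.00, centroid at (90.00, 155.00).
top flange: A = 80 × 20 = 1600.00, centroid at (90.00, 300.00).
ΣA = 12760.00 in², ΣAx_c = 1148400.00 in³, ΣAy_c = 1687800.00 in³.
x_c = 1148400.00/12760.00 = 90.00 in; y_c = 1687800.00/12760.00 = 132.27 in.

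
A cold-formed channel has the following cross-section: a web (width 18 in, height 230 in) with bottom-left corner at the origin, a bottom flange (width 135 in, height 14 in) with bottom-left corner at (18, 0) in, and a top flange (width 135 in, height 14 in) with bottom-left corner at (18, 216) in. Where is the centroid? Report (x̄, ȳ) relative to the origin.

Part | A | x̄ᵢ | ȳᵢ | A·x̄ᵢ | A·ȳᵢ
web | 4140.00 | 9.00 | 115.00 | 37260.00 | 476100.00
bottom flange | 1890.00 | 85.50 | 7.00 | 161595.00 | 13230.00
top flange | 1890.00 | 85.50 | 223.00 | 161595.00 | 421470.00
Σ | 7920.00 |  |  | 360450.00 | 910800.00
x̄ = 360450.00 / 7920.00 = 45.51 in
ȳ = 910800.00 / 7920.00 = 115.00 in

x̄ = 45.51 in, ȳ = 115.00 in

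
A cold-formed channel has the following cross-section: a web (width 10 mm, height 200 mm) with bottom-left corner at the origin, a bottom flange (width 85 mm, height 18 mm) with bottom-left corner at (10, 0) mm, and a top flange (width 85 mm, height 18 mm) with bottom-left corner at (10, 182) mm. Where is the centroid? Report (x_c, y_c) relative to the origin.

web: A = 10 × 200 = 2000.00, centroid at (5.00, 100.00).
bottom flange: A = 85 × 18 = 1530.00, centroid at (52.50, 9.00).
top flange: A = 85 × 18 = 1530.00, centroid at (52.50, 191.00).
ΣA = 5060.00 mm²
ΣAx_c = (2000.00)(5.00) + (1530.00)(52.50) + (1530.00)(52.50) = 170650.00 mm³
ΣAy_c = (2000.00)(100.00) + (1530.00)(9.00) + (1530.00)(191.00) = 506000.00 mm³
x_c = 170650.00 / 5060.00 = 33.73 mm
y_c = 506000.00 / 5060.00 = 100.00 mm

x_c = 33.73 mm, y_c = 100.00 mm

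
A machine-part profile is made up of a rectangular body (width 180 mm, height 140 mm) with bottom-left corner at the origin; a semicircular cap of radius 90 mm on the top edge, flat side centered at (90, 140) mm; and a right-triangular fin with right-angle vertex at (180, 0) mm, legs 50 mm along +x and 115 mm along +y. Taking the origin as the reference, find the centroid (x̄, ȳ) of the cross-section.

rectangular body: A = 180 × 140 = 25200.00, centroid at (90.00, 70.00).
semicircular top: A = ½π·90² = 12723.45, centroid at (90.00, 178.20).
triangular fin: A = ½·50·115 = 2875.00, centroid at (196.67, 38.33).
ΣA = 40798.45 mm², ΣAx̄ = 3978527.19 mm³, ΣAȳ = 4141491.37 mm³.
x̄ = 3978527.19/40798.45 = 97.52 mm; ȳ = 4141491.37/40798.45 = 101.51 mm.

x̄ = 97.52 mm, ȳ = 101.51 mm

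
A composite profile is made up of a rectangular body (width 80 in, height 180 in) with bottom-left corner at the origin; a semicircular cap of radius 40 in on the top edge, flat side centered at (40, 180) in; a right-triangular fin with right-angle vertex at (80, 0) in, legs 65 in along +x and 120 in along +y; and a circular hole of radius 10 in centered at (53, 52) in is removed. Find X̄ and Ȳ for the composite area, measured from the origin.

X̄ = 51.53 in, Ȳ = 94.19 in

rectangular body: A = 80 × 180 = 14400.00, centroid at (40.00, 90.00).
semicircular top: A = ½π·40² = 2513.27, centroid at (40.00, 196.98).
triangular fin: A = ½·65·120 = 3900.00, centroid at (101.67, 40.00).
hole: A = −π·10² = -314.16, centroid at (53.00, 52.00).
ΣA = 20499.11 in²
ΣAX̄ = (14400.00)(40.00) + (2513.27)(40.00) + (3900.00)(101.67) + (-314.16)(53.00) = 1056380.52 in³
ΣAȲ = (14400.00)(90.00) + (2513.27)(196.98) + (3900.00)(40.00) + (-314.16)(52.00) = 1930719.73 in³
X̄ = 1056380.52 / 20499.11 = 51.53 in
Ȳ = 1930719.73 / 20499.11 = 94.19 in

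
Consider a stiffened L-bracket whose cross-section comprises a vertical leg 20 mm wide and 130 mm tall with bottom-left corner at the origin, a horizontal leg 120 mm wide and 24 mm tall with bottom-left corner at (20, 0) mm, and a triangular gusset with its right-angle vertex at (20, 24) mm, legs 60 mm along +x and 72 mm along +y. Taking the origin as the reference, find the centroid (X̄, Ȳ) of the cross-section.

X̄ = 44.87 mm, Ȳ = 40.21 mm

vertical leg: A = 20 × 130 = 2600.00, centroid at (10.00, 65.00).
horizontal leg: A = 120 × 24 = 2880.00, centroid at (80.00, 12.00).
gusset: A = ½·60·72 = 2160.00, centroid at (40.00, 48.00).
ΣA = 7640.00 mm²
ΣAX̄ = (2600.00)(10.00) + (2880.00)(80.00) + (2160.00)(40.00) = 342800.00 mm³
ΣAȲ = (2600.00)(65.00) + (2880.00)(12.00) + (2160.00)(48.00) = 307240.00 mm³
X̄ = 342800.00 / 7640.00 = 44.87 mm
Ȳ = 307240.00 / 7640.00 = 40.21 mm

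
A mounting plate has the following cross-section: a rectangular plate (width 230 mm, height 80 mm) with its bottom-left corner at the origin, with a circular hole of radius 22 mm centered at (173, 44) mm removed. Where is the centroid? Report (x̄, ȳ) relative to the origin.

plate: A = 230 × 80 = 18400.00, centroid at (115.00, 40.00).
hole: A = −π·22² = -1520.53, centroid at (173.00, 44.00).
ΣA = 16879.47 mm²
ΣAx̄ = (18400.00)(115.00) + (-1520.53)(173.00) = 1852948.16 mm³
ΣAȳ = (18400.00)(40.00) + (-1520.53)(44.00) = 669096.64 mm³
x̄ = 1852948.16 / 16879.47 = 109.78 mm
ȳ = 669096.64 / 16879.47 = 39.64 mm

x̄ = 109.78 mm, ȳ = 39.64 mm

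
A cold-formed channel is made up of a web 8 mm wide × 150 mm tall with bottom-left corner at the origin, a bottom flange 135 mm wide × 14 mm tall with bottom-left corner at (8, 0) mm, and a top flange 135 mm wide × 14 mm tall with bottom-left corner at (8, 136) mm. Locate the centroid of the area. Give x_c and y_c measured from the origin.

Part | A | x̄ᵢ | ȳᵢ | A·x̄ᵢ | A·ȳᵢ
web | 1200.00 | 4.00 | 75.00 | 4800.00 | 90000.00
bottom flange | 1890.00 | 75.50 | 7.00 | 142695.00 | 13230.00
top flange | 1890.00 | 75.50 | 143.00 | 142695.00 | 270270.00
Σ | 4980.00 |  |  | 290190.00 | 373500.00
x_c = 290190.00 / 4980.00 = 58.27 mm
y_c = 373500.00 / 4980.00 = 75.00 mm

x_c = 58.27 mm, y_c = 75.00 mm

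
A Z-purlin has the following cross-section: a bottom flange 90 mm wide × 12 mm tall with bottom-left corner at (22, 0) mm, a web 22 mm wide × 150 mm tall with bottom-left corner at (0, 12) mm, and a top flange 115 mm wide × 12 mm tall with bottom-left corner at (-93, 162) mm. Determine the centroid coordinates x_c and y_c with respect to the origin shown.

x_c = 10.36 mm, y_c = 91.22 mm

Part | A | x̄ᵢ | ȳᵢ | A·x̄ᵢ | A·ȳᵢ
bottom flange | 1080.00 | 67.00 | 6.00 | 72360.00 | 6480.00
web | 3300.00 | 11.00 | 87.00 | 36300.00 | 287100.00
top flange | 1380.00 | -35.50 | 168.00 | -48990.00 | 231840.00
Σ | 5760.00 |  |  | 59670.00 | 525420.00
x_c = 59670.00 / 5760.00 = 10.36 mm
y_c = 525420.00 / 5760.00 = 91.22 mm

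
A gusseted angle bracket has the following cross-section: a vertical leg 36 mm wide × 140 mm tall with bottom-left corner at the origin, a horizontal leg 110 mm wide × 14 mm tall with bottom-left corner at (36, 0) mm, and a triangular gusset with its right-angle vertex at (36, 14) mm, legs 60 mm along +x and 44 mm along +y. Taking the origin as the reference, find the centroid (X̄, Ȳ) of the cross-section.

Part | A | x̄ᵢ | ȳᵢ | A·x̄ᵢ | A·ȳᵢ
vertical leg | 5040.00 | 18.00 | 70.00 | 90720.00 | 352800.00
horizontal leg | 1540.00 | 91.00 | 7.00 | 140140.00 | 10780.00
gusset | 1320.00 | 56.00 | 28.67 | 73920.00 | 37840.00
Σ | 7900.00 |  |  | 304780.00 | 401420.00
X̄ = 304780.00 / 7900.00 = 38.58 mm
Ȳ = 401420.00 / 7900.00 = 50.81 mm

X̄ = 38.58 mm, Ȳ = 50.81 mm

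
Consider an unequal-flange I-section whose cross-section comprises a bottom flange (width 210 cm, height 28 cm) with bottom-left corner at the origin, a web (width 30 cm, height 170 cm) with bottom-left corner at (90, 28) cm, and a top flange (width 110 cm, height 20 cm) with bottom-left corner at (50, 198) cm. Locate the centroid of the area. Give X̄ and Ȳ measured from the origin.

Part | A | x̄ᵢ | ȳᵢ | A·x̄ᵢ | A·ȳᵢ
bottom flange | 5880.00 | 105.00 | 14.00 | 617400.00 | 82320.00
web | 5100.00 | 105.00 | 113.00 | 535500.00 | 576300.00
top flange | 2200.00 | 105.00 | 208.00 | 231000.00 | 457600.00
Σ | 13180.00 |  |  | 1383900.00 | 1116220.00
X̄ = 1383900.00 / 13180.00 = 105.00 cm
Ȳ = 1116220.00 / 13180.00 = 84.69 cm

X̄ = 105.00 cm, Ȳ = 84.69 cm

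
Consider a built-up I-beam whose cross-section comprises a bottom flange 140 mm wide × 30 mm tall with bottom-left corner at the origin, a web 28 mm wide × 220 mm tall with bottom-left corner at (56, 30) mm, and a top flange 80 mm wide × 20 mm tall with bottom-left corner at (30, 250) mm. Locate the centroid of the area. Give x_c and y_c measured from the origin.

x_c = 70.00 mm, y_c = 112.16 mm

Part | A | x̄ᵢ | ȳᵢ | A·x̄ᵢ | A·ȳᵢ
bottom flange | 4200.00 | 70.00 | 15.00 | 294000.00 | 63000.00
web | 6160.00 | 70.00 | 140.00 | 431200.00 | 862400.00
top flange | 1600.00 | 70.00 | 260.00 | 112000.00 | 416000.00
Σ | 11960.00 |  |  | 837200.00 | 1341400.00
x_c = 837200.00 / 11960.00 = 70.00 mm
y_c = 1341400.00 / 11960.00 = 112.16 mm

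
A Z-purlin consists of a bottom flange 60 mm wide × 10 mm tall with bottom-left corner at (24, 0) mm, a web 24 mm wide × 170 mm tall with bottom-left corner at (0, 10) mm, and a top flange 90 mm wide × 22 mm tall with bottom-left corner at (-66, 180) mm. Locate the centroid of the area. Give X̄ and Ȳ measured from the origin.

X̄ = 5.97 mm, Ȳ = 115.43 mm

bottom flange: A = 60 × 10 = 600.00, centroid at (54.00, 5.00).
web: A = 24 × 170 = 4080.00, centroid at (12.00, 95.00).
top flange: A = 90 × 22 = 1980.00, centroid at (-21.00, 191.00).
ΣA = 6660.00 mm²
ΣAX̄ = (600.00)(54.00) + (4080.00)(12.00) + (1980.00)(-21.00) = 39780.00 mm³
ΣAȲ = (600.00)(5.00) + (4080.00)(95.00) + (1980.00)(191.00) = 768780.00 mm³
X̄ = 39780.00 / 6660.00 = 5.97 mm
Ȳ = 768780.00 / 6660.00 = 115.43 mm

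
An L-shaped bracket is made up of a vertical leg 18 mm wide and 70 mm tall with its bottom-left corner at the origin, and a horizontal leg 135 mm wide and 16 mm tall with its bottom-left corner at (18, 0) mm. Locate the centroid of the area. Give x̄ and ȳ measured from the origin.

vertical leg: A = 18 × 70 = 1260.00, centroid at (9.00, 35.00).
horizontal leg: A = 135 × 16 = 2160.00, centroid at (85.50, 8.00).
ΣA = 3420.00 mm², ΣAx̄ = 196020.00 mm³, ΣAȳ = 61380.00 mm³.
x̄ = 196020.00/3420.00 = 57.32 mm; ȳ = 61380.00/3420.00 = 17.95 mm.

x̄ = 57.32 mm, ȳ = 17.95 mm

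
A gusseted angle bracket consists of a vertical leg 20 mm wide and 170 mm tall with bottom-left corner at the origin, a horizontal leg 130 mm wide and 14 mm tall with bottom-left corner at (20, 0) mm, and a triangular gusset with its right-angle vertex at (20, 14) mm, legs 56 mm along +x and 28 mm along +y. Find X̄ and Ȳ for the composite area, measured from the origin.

X̄ = 36.48 mm, Ȳ = 53.30 mm

vertical leg: A = 20 × 170 = 3400.00, centroid at (10.00, 85.00).
horizontal leg: A = 130 × 14 = 1820.00, centroid at (85.00, 7.00).
gusset: A = ½·56·28 = 784.00, centroid at (38.67, 23.33).
ΣA = 6004.00 mm², ΣAX̄ = 219014.67 mm³, ΣAȲ = 320033.33 mm³.
X̄ = 219014.67/6004.00 = 36.48 mm; Ȳ = 320033.33/6004.00 = 53.30 mm.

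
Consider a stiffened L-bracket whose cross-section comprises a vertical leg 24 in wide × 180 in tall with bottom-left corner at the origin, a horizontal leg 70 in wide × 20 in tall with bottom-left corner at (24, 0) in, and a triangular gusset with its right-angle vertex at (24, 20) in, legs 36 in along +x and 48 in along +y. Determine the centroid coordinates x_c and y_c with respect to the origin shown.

x_c = 25.14 in, y_c = 65.90 in

vertical leg: A = 24 × 180 = 4320.00, centroid at (12.00, 90.00).
horizontal leg: A = 70 × 20 = 1400.00, centroid at (59.00, 10.00).
gusset: A = ½·36·48 = 864.00, centroid at (36.00, 36.00).
ΣA = 6584.00 in², ΣAx_c = 165544.00 in³, ΣAy_c = 433904.00 in³.
x_c = 165544.00/6584.00 = 25.14 in; y_c = 433904.00/6584.00 = 65.90 in.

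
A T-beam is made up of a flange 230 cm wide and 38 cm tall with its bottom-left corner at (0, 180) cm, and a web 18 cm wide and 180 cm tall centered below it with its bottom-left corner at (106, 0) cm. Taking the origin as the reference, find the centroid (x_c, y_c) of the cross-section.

Part | A | x̄ᵢ | ȳᵢ | A·x̄ᵢ | A·ȳᵢ
web | 3240.00 | 115.00 | 90.00 | 372600.00 | 291600.00
flange | 8740.00 | 115.00 | 199.00 | 1005100.00 | 1739260.00
Σ | 11980.00 |  |  | 1377700.00 | 2030860.00
x_c = 1377700.00 / 11980.00 = 115.00 cm
y_c = 2030860.00 / 11980.00 = 169.52 cm

x_c = 115.00 cm, y_c = 169.52 cm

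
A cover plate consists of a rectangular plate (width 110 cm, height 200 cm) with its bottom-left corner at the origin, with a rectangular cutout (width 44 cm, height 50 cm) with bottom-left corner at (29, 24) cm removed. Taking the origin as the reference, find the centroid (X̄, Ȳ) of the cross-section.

X̄ = 55.44 cm, Ȳ = 105.67 cm

plate: A = 110 × 200 = 22000.00, centroid at (55.00, 100.00).
hole: A = −(44 × 50) = -2200.00, centroid at (51.00, 49.00).
ΣA = 19800.00 cm²
ΣAX̄ = (22000.00)(55.00) + (-2200.00)(51.00) = 1097800.00 cm³
ΣAȲ = (22000.00)(100.00) + (-2200.00)(49.00) = 2092200.00 cm³
X̄ = 1097800.00 / 19800.00 = 55.44 cm
Ȳ = 2092200.00 / 19800.00 = 105.67 cm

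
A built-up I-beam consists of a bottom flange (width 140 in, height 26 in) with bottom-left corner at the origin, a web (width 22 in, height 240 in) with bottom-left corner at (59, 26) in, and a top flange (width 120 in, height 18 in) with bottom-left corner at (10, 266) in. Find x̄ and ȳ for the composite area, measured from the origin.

x̄ = 70.00 in, ȳ = 127.45 in

bottom flange: A = 140 × 26 = 3640.00, centroid at (70.00, 13.00).
web: A = 22 × 240 = 5280.00, centroid at (70.00, 146.00).
top flange: A = 120 × 18 = 2160.00, centroid at (70.00, 275.00).
ΣA = 11080.00 in²
ΣAx̄ = (3640.00)(70.00) + (5280.00)(70.00) + (2160.00)(70.00) = 775600.00 in³
ΣAȳ = (3640.00)(13.00) + (5280.00)(146.00) + (2160.00)(275.00) = 1412200.00 in³
x̄ = 775600.00 / 11080.00 = 70.00 in
ȳ = 1412200.00 / 11080.00 = 127.45 in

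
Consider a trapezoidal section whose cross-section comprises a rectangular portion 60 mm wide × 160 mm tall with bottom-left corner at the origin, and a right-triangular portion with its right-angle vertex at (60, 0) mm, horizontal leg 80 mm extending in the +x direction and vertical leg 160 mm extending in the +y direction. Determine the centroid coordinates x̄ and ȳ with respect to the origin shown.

x̄ = 52.67 mm, ȳ = 69.33 mm

Part | A | x̄ᵢ | ȳᵢ | A·x̄ᵢ | A·ȳᵢ
rectangular portion | 9600.00 | 30.00 | 80.00 | 288000.00 | 768000.00
triangular portion | 6400.00 | 86.67 | 53.33 | 554666.67 | 341333.33
Σ | 16000.00 |  |  | 842666.67 | 1109333.33
x̄ = 842666.67 / 16000.00 = 52.67 mm
ȳ = 1109333.33 / 16000.00 = 69.33 mm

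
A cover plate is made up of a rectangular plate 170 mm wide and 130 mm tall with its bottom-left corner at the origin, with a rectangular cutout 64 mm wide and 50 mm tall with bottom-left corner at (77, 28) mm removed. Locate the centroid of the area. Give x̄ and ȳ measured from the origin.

plate: A = 170 × 130 = 22100.00, centroid at (85.00, 65.00).
hole: A = −(64 × 50) = -3200.00, centroid at (109.00, 53.00).
ΣA = 18900.00 mm²
ΣAx̄ = (22100.00)(85.00) + (-3200.00)(109.00) = 1529700.00 mm³
ΣAȳ = (22100.00)(65.00) + (-3200.00)(53.00) = 1266900.00 mm³
x̄ = 1529700.00 / 18900.00 = 80.94 mm
ȳ = 1266900.00 / 18900.00 = 67.03 mm

x̄ = 80.94 mm, ȳ = 67.03 mm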